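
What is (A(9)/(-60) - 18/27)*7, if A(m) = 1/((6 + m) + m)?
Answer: -6727/1440 ≈ -4.6715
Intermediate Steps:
A(m) = 1/(6 + 2*m)
(A(9)/(-60) - 18/27)*7 = ((1/(2*(3 + 9)))/(-60) - 18/27)*7 = (((1/2)/12)*(-1/60) - 18*1/27)*7 = (((1/2)*(1/12))*(-1/60) - 2/3)*7 = ((1/24)*(-1/60) - 2/3)*7 = (-1/1440 - 2/3)*7 = -961/1440*7 = -6727/1440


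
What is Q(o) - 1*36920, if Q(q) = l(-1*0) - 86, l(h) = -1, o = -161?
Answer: -37007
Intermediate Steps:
Q(q) = -87 (Q(q) = -1 - 86 = -87)
Q(o) - 1*36920 = -87 - 1*36920 = -87 - 36920 = -37007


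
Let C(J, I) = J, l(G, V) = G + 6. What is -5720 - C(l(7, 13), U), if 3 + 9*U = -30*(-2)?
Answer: -5733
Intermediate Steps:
l(G, V) = 6 + G
U = 19/3 (U = -1/3 + (-30*(-2))/9 = -1/3 + (1/9)*60 = -1/3 + 20/3 = 19/3 ≈ 6.3333)
-5720 - C(l(7, 13), U) = -5720 - (6 + 7) = -5720 - 1*13 = -5720 - 13 = -5733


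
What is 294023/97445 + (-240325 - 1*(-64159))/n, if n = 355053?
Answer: 29075750783/11532713195 ≈ 2.5212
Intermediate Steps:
294023/97445 + (-240325 - 1*(-64159))/n = 294023/97445 + (-240325 - 1*(-64159))/355053 = 294023*(1/97445) + (-240325 + 64159)*(1/355053) = 294023/97445 - 176166*1/355053 = 294023/97445 - 58722/118351 = 29075750783/11532713195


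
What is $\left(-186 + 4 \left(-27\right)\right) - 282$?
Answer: $-576$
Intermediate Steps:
$\left(-186 + 4 \left(-27\right)\right) - 282 = \left(-186 - 108\right) - 282 = -294 - 282 = -576$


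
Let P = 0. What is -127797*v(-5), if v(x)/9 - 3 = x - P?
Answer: 2300346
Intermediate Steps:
v(x) = 27 + 9*x (v(x) = 27 + 9*(x - 1*0) = 27 + 9*(x + 0) = 27 + 9*x)
-127797*v(-5) = -127797*(27 + 9*(-5)) = -127797*(27 - 45) = -127797*(-18) = 2300346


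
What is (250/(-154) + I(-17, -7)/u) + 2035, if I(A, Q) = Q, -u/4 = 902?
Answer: 51355009/25256 ≈ 2033.4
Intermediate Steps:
u = -3608 (u = -4*902 = -3608)
(250/(-154) + I(-17, -7)/u) + 2035 = (250/(-154) - 7/(-3608)) + 2035 = (250*(-1/154) - 7*(-1/3608)) + 2035 = (-125/77 + 7/3608) + 2035 = -40951/25256 + 2035 = 51355009/25256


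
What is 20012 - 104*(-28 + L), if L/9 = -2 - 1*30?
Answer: 52876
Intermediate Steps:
L = -288 (L = 9*(-2 - 1*30) = 9*(-2 - 30) = 9*(-32) = -288)
20012 - 104*(-28 + L) = 20012 - 104*(-28 - 288) = 20012 - 104*(-316) = 20012 + 32864 = 52876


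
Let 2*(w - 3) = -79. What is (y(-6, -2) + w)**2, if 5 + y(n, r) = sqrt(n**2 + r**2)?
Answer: 7049/4 - 166*sqrt(10) ≈ 1237.3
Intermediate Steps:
w = -73/2 (w = 3 + (1/2)*(-79) = 3 - 79/2 = -73/2 ≈ -36.500)
y(n, r) = -5 + sqrt(n**2 + r**2)
(y(-6, -2) + w)**2 = ((-5 + sqrt((-6)**2 + (-2)**2)) - 73/2)**2 = ((-5 + sqrt(36 + 4)) - 73/2)**2 = ((-5 + sqrt(40)) - 73/2)**2 = ((-5 + 2*sqrt(10)) - 73/2)**2 = (-83/2 + 2*sqrt(10))**2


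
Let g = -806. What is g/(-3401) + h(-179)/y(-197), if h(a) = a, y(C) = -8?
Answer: 615227/27208 ≈ 22.612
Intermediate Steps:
g/(-3401) + h(-179)/y(-197) = -806/(-3401) - 179/(-8) = -806*(-1/3401) - 179*(-⅛) = 806/3401 + 179/8 = 615227/27208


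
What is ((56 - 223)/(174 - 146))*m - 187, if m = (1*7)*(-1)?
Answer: -581/4 ≈ -145.25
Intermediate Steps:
m = -7 (m = 7*(-1) = -7)
((56 - 223)/(174 - 146))*m - 187 = ((56 - 223)/(174 - 146))*(-7) - 187 = -167/28*(-7) - 187 = 167/4 - 187 = -581/4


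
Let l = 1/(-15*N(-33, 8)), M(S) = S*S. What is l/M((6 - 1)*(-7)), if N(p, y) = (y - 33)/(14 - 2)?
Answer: 4/153125 ≈ 2.6122e-5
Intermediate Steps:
N(p, y) = -11/4 + y/12 (N(p, y) = (-33 + y)/12 = (-33 + y)*(1/12) = -11/4 + y/12)
M(S) = S²
l = 4/125 (l = 1/(-15*(-11/4 + (1/12)*8)) = 1/(-15*(-11/4 + ⅔)) = 1/(-15*(-25/12)) = 1/(125/4) = 4/125 ≈ 0.032000)
l/M((6 - 1)*(-7)) = 4/(125*(((6 - 1)*(-7))²)) = 4/(125*((5*(-7))²)) = 4/(125*((-35)²)) = (4/125)/1225 = (4/125)*(1/1225) = 4/153125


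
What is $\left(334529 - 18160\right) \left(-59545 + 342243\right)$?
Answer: $89436883562$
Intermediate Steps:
$\left(334529 - 18160\right) \left(-59545 + 342243\right) = 316369 \cdot 282698 = 89436883562$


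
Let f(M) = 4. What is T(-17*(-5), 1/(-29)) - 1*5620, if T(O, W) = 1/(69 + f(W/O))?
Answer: -410259/73 ≈ -5620.0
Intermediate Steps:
T(O, W) = 1/73 (T(O, W) = 1/(69 + 4) = 1/73)
T(-17*(-5), 1/(-29)) - 1*5620 = 1/73 - 1*5620 = 1/73 - 5620 = -410259/73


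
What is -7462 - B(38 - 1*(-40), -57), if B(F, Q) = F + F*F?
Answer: -13624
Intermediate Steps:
B(F, Q) = F + F²
-7462 - B(38 - 1*(-40), -57) = -7462 - (38 - 1*(-40))*(1 + (38 - 1*(-40))) = -7462 - (38 + 40)*(1 + (38 + 40)) = -7462 - 78*(1 + 78) = -7462 - 78*79 = -7462 - 1*6162 = -7462 - 6162 = -13624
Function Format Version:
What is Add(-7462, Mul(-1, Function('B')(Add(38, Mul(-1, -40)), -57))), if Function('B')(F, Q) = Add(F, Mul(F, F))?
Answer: -13624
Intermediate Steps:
Function('B')(F, Q) = Add(F, Pow(F, 2))
Add(-7462, Mul(-1, Function('B')(Add(38, Mul(-1, -40)), -57))) = Add(-7462, Mul(-1, Mul(Add(38, Mul(-1, -40)), Add(1, Add(38, Mul(-1, -40)))))) = Add(-7462, Mul(-1, Mul(Add(38, 40), Add(1, Add(38, 40))))) = Add(-7462, Mul(-1, Mul(78, Add(1, 78)))) = Add(-7462, Mul(-1, Mul(78, 79))) = Add(-7462, Mul(-1, 6162)) = Add(-7462, -6162) = -13624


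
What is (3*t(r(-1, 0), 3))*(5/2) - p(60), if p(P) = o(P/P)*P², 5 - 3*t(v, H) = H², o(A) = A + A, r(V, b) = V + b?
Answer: -7210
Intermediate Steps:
o(A) = 2*A
t(v, H) = 5/3 - H²/3
p(P) = 2*P² (p(P) = (2*(P/P))*P² = (2*1)*P² = 2*P²)
(3*t(r(-1, 0), 3))*(5/2) - p(60) = (3*(5/3 - ⅓*3²))*(5/2) - 2*60² = (3*(5/3 - ⅓*9))*(5*(½)) - 2*3600 = (3*(5/3 - 3))*(5/2) - 1*7200 = (3*(-4/3))*(5/2) - 7200 = -4*5/2 - 7200 = -10 - 7200 = -7210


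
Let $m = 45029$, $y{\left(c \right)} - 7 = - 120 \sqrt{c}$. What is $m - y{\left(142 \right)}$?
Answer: $45022 + 120 \sqrt{142} \approx 46452.0$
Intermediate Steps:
$y{\left(c \right)} = 7 - 120 \sqrt{c}$
$m - y{\left(142 \right)} = 45029 - \left(7 - 120 \sqrt{142}\right) = 45022 + 120 \sqrt{142}$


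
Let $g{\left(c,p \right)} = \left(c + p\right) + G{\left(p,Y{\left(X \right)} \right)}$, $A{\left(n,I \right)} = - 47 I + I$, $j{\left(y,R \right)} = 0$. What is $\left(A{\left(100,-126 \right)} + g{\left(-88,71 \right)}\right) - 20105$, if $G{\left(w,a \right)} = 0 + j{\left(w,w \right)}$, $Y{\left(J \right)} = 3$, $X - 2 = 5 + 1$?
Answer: $-14326$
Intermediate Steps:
$X = 8$ ($X = 2 + \left(5 + 1\right) = 2 + 6 = 8$)
$A{\left(n,I \right)} = - 46 I$
$G{\left(w,a \right)} = 0$ ($G{\left(w,a \right)} = 0 + 0 = 0$)
$g{\left(c,p \right)} = c + p$ ($g{\left(c,p \right)} = \left(c + p\right) + 0 = c + p$)
$\left(A{\left(100,-126 \right)} + g{\left(-88,71 \right)}\right) - 20105 = \left(\left(-46\right) \left(-126\right) + \left(-88 + 71\right)\right) - 20105 = \left(5796 - 17\right) - 20105 = 5779 - 20105 = -14326$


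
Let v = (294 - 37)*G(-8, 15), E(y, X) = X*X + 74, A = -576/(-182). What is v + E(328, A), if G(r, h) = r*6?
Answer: -101458678/8281 ≈ -12252.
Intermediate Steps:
A = 288/91 (A = -576*(-1/182) = 288/91 ≈ 3.1648)
G(r, h) = 6*r
E(y, X) = 74 + X² (E(y, X) = X² + 74 = 74 + X²)
v = -12336 (v = (294 - 37)*(6*(-8)) = 257*(-48) = -12336)
v + E(328, A) = -12336 + (74 + (288/91)²) = -12336 + (74 + 82944/8281) = -12336 + 695738/8281 = -101458678/8281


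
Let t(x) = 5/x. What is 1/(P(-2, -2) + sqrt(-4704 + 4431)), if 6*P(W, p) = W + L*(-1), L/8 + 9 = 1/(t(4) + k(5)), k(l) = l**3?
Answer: 26753385/938436706 - 2295225*I*sqrt(273)/938436706 ≈ 0.028508 - 0.040411*I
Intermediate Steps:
L = -36328/505 (L = -72 + 8/(5/4 + 5**3) = -72 + 8/(5*(1/4) + 125) = -72 + 8/(5/4 + 125) = -72 + 8/(505/4) = -72 + 8*(4/505) = -72 + 32/505 = -36328/505 ≈ -71.937)
P(W, p) = 18164/1515 + W/6 (P(W, p) = (W - 36328/505*(-1))/6 = (W + 36328/505)/6 = (36328/505 + W)/6 = 18164/1515 + W/6)
1/(P(-2, -2) + sqrt(-4704 + 4431)) = 1/((18164/1515 + (1/6)*(-2)) + sqrt(-4704 + 4431)) = 1/((18164/1515 - 1/3) + sqrt(-273)) = 1/(17659/1515 + I*sqrt(273))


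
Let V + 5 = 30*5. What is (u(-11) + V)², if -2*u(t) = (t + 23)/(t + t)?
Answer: 2553604/121 ≈ 21104.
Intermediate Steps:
u(t) = -(23 + t)/(4*t) (u(t) = -(t + 23)/(2*(t + t)) = -(23 + t)/(2*(2*t)) = -(23 + t)*1/(2*t)/2 = -(23 + t)/(4*t))
V = 145 (V = -5 + 30*5 = -5 + 150 = 145)
(u(-11) + V)² = ((¼)*(-23 - 1*(-11))/(-11) + 145)² = ((¼)*(-1/11)*(-23 + 11) + 145)² = ((¼)*(-1/11)*(-12) + 145)² = (3/11 + 145)² = (1598/11)² = 2553604/121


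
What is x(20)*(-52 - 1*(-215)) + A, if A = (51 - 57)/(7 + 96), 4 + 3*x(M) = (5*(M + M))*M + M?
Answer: 67424606/309 ≈ 2.1820e+5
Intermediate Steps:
x(M) = -4/3 + M/3 + 10*M²/3 (x(M) = -4/3 + ((5*(M + M))*M + M)/3 = -4/3 + ((5*(2*M))*M + M)/3 = -4/3 + ((10*M)*M + M)/3 = -4/3 + (10*M² + M)/3 = -4/3 + (M + 10*M²)/3 = -4/3 + (M/3 + 10*M²/3) = -4/3 + M/3 + 10*M²/3)
A = -6/103 ≈ -0.058252
x(20)*(-52 - 1*(-215)) + A = (-4/3 + (⅓)*20 + (10/3)*20²)*(-52 - 1*(-215)) - 6/103 = (-4/3 + 20/3 + (10/3)*400)*(-52 + 215) - 6/103 = (-4/3 + 20/3 + 4000/3)*163 - 6/103 = (4016/3)*163 - 6/103 = 654608/3 - 6/103 = 67424606/309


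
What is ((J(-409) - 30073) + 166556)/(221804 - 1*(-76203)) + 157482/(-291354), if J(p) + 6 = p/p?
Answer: -1194554527/14470921913 ≈ -0.082549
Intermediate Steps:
J(p) = -5 (J(p) = -6 + p/p = -6 + 1 = -5)
((J(-409) - 30073) + 166556)/(221804 - 1*(-76203)) + 157482/(-291354) = ((-5 - 30073) + 166556)/(221804 - 1*(-76203)) + 157482/(-291354) = (-30078 + 166556)/(221804 + 76203) + 157482*(-1/291354) = 136478/298007 - 26247/48559 = -1194554527/14470921913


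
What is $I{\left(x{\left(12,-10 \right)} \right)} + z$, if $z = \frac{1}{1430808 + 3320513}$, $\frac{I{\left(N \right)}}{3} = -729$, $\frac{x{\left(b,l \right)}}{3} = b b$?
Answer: $- \frac{10391139026}{4751321} \approx -2187.0$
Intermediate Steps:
$x{\left(b,l \right)} = 3 b^{2}$ ($x{\left(b,l \right)} = 3 b b = 3 b^{2}$)
$I{\left(N \right)} = -2187$ ($I{\left(N \right)} = 3 \left(-729\right) = -2187$)
$z = \frac{1}{4751321} \approx 2.1047 \cdot 10^{-7}$
$I{\left(x{\left(12,-10 \right)} \right)} + z = -2187 + \frac{1}{4751321} = - \frac{10391139026}{4751321}$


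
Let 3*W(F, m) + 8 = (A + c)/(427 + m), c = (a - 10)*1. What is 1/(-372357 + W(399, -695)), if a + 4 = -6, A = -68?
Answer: -201/74844271 ≈ -2.6856e-6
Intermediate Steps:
a = -10 (a = -4 - 6 = -10)
c = -20 (c = (-10 - 10)*1 = -20*1 = -20)
W(F, m) = -8/3 - 88/(3*(427 + m)) (W(F, m) = -8/3 + ((-68 - 20)/(427 + m))/3 = -8/3 + (-88/(427 + m))/3 = -8/3 - 88/(3*(427 + m)))
1/(-372357 + W(399, -695)) = 1/(-372357 + 8*(-438 - 1*(-695))/(3*(427 - 695))) = 1/(-372357 + (8/3)*(-438 + 695)/(-268)) = 1/(-372357 + (8/3)*(-1/268)*257) = 1/(-372357 - 514/201) = 1/(-74844271/201) = -201/74844271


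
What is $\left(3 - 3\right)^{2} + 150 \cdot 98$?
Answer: $14700$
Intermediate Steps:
$\left(3 - 3\right)^{2} + 150 \cdot 98 = 0^{2} + 14700 = 0 + 14700 = 14700$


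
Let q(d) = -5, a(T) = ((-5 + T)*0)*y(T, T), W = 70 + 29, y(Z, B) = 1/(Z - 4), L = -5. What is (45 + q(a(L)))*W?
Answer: 3960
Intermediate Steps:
y(Z, B) = 1/(-4 + Z)
W = 99
a(T) = 0 (a(T) = ((-5 + T)*0)/(-4 + T) = 0/(-4 + T) = 0)
(45 + q(a(L)))*W = (45 - 5)*99 = 40*99 = 3960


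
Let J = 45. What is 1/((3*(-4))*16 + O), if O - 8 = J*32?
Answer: 1/1256 ≈ 0.00079618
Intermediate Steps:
O = 1448 (O = 8 + 45*32 = 8 + 1440 = 1448)
1/((3*(-4))*16 + O) = 1/((3*(-4))*16 + 1448) = 1/(-12*16 + 1448) = 1/(-192 + 1448) = 1/1256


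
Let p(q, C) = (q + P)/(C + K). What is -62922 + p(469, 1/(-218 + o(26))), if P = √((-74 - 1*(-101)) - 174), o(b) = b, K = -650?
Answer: -7852818570/124801 - 1344*I*√3/124801 ≈ -62923.0 - 0.018653*I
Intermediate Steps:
P = 7*I*√3 (P = √((-74 + 101) - 174) = √(27 - 174) = √(-147) = 7*I*√3 ≈ 12.124*I)
p(q, C) = (q + 7*I*√3)/(-650 + C) (p(q, C) = (q + 7*I*√3)/(C - 650) = (q + 7*I*√3)/(-650 + C))
-62922 + p(469, 1/(-218 + o(26))) = -62922 + (469 + 7*I*√3)/(-650 + 1/(-218 + 26)) = -62922 + (469 + 7*I*√3)/(-650 + 1/(-192)) = -62922 + (469 + 7*I*√3)/(-650 - 1/192) = -62922 + (469 + 7*I*√3)/(-124801/192) = -62922 - 192*(469 + 7*I*√3)/124801 = -62922 + (-90048/124801 - 1344*I*√3/124801) = -7852818570/124801 - 1344*I*√3/124801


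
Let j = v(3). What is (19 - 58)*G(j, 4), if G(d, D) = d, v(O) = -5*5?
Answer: 975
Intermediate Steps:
v(O) = -25
j = -25
(19 - 58)*G(j, 4) = (19 - 58)*(-25) = -39*(-25) = 975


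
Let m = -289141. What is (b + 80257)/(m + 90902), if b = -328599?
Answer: 248342/198239 ≈ 1.2527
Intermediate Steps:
(b + 80257)/(m + 90902) = (-328599 + 80257)/(-289141 + 90902) = -248342/(-198239) = -248342*(-1/198239) = 248342/198239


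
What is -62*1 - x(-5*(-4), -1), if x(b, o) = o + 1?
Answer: -62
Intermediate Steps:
x(b, o) = 1 + o
-62*1 - x(-5*(-4), -1) = -62*1 - (1 - 1) = -62 - 1*0 = -62 + 0 = -62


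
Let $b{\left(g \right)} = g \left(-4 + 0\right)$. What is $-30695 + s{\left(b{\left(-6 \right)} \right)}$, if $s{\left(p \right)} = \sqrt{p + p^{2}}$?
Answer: $-30695 + 10 \sqrt{6} \approx -30671.0$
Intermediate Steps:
$b{\left(g \right)} = - 4 g$ ($b{\left(g \right)} = g \left(-4\right) = - 4 g$)
$-30695 + s{\left(b{\left(-6 \right)} \right)} = -30695 + \sqrt{\left(-4\right) \left(-6\right) \left(1 - -24\right)} = -30695 + \sqrt{24 \left(1 + 24\right)} = -30695 + \sqrt{24 \cdot 25} = -30695 + \sqrt{600} = -30695 + 10 \sqrt{6}$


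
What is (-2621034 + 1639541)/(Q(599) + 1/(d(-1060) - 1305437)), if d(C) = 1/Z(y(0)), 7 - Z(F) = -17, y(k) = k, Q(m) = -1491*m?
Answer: 30750653677091/27981539914107 ≈ 1.0990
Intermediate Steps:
Z(F) = 24 (Z(F) = 7 - 1*(-17) = 7 + 17 = 24)
d(C) = 1/24
(-2621034 + 1639541)/(Q(599) + 1/(d(-1060) - 1305437)) = (-2621034 + 1639541)/(-1491*599 + 1/(1/24 - 1305437)) = -981493/(-893109 + 1/(-31330487/24)) = -981493/(-893109 - 24/31330487) = -981493/(-27981539914107/31330487) = -981493*(-31330487/27981539914107) = 30750653677091/27981539914107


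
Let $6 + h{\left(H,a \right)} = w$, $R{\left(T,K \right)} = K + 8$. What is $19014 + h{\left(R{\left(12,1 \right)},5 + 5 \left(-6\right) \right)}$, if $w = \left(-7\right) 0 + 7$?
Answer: $19015$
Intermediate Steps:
$R{\left(T,K \right)} = 8 + K$
$w = 7$ ($w = 0 + 7 = 7$)
$h{\left(H,a \right)} = 1$ ($h{\left(H,a \right)} = -6 + 7 = 1$)
$19014 + h{\left(R{\left(12,1 \right)},5 + 5 \left(-6\right) \right)} = 19014 + 1 = 19015$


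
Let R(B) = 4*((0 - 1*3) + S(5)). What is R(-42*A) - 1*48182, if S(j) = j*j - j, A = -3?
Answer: -48114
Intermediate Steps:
S(j) = j² - j
R(B) = 68 (R(B) = 4*((0 - 1*3) + 5*(-1 + 5)) = 4*((0 - 3) + 5*4) = 4*(-3 + 20) = 4*17 = 68)
R(-42*A) - 1*48182 = 68 - 1*48182 = 68 - 48182 = -48114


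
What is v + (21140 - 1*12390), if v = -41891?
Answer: -33141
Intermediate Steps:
v + (21140 - 1*12390) = -41891 + (21140 - 1*12390) = -41891 + (21140 - 12390) = -41891 + 8750 = -33141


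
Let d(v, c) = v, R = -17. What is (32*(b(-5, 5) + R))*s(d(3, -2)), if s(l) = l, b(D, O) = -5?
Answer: -2112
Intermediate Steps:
(32*(b(-5, 5) + R))*s(d(3, -2)) = (32*(-5 - 17))*3 = (32*(-22))*3 = -704*3 = -2112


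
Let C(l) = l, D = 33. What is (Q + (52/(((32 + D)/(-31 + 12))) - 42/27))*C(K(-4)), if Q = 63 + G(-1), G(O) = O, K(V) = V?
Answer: -8144/45 ≈ -180.98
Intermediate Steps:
Q = 62 (Q = 63 - 1 = 62)
(Q + (52/(((32 + D)/(-31 + 12))) - 42/27))*C(K(-4)) = (62 + (52/(((32 + 33)/(-31 + 12))) - 42/27))*(-4) = (62 + (52/((65/(-19))) - 42*1/27))*(-4) = (62 + (52/((65*(-1/19))) - 14/9))*(-4) = (62 + (52/(-65/19) - 14/9))*(-4) = (62 + (52*(-19/65) - 14/9))*(-4) = (62 + (-76/5 - 14/9))*(-4) = (62 - 754/45)*(-4) = (2036/45)*(-4) = -8144/45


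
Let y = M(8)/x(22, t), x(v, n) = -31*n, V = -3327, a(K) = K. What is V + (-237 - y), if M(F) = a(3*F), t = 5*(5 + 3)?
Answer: -552417/155 ≈ -3564.0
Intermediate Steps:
t = 40 (t = 5*8 = 40)
M(F) = 3*F
y = -3/155 (y = (3*8)/((-31*40)) = 24/(-1240) = 24*(-1/1240) = -3/155 ≈ -0.019355)
V + (-237 - y) = -3327 + (-237 - 1*(-3/155)) = -3327 + (-237 + 3/155) = -3327 - 36732/155 = -552417/155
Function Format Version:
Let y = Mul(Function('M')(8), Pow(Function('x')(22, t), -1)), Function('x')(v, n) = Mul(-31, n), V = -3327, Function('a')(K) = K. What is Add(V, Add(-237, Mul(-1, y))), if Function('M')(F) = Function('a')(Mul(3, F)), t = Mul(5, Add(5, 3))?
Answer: Rational(-552417, 155) ≈ -3564.0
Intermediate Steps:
t = 40 (t = Mul(5, 8) = 40)
Function('M')(F) = Mul(3, F)
y = Rational(-3, 155) (y = Mul(Mul(3, 8), Pow(Mul(-31, 40), -1)) = Mul(24, Pow(-1240, -1)) = Mul(24, Rational(-1, 1240)) = Rational(-3, 155) ≈ -0.019355)
Add(V, Add(-237, Mul(-1, y))) = Add(-3327, Add(-237, Mul(-1, Rational(-3, 155)))) = Add(-3327, Add(-237, Rational(3, 155))) = Add(-3327, Rational(-36732, 155)) = Rational(-552417, 155)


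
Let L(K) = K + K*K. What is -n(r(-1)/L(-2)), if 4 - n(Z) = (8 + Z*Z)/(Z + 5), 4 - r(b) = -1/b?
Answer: -63/26 ≈ -2.4231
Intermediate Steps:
r(b) = 4 + 1/b (r(b) = 4 - (-1)/b = 4 + 1/b)
L(K) = K + K**2
n(Z) = 4 - (8 + Z**2)/(5 + Z) (n(Z) = 4 - (8 + Z*Z)/(Z + 5) = 4 - (8 + Z**2)/(5 + Z))
-n(r(-1)/L(-2)) = -(12 - ((4 + 1/(-1))/((-2*(1 - 2))))**2 + 4*((4 + 1/(-1))/((-2*(1 - 2)))))/(5 + (4 + 1/(-1))/((-2*(1 - 2)))) = -(12 - ((4 - 1)/((-2*(-1))))**2 + 4*((4 - 1)/((-2*(-1)))))/(5 + (4 - 1)/((-2*(-1)))) = -(12 - (3/2)**2 + 4*(3/2))/(5 + 3/2) = -(12 - 1*9/4 + 6)/13/2 = -2*(12 - 9/4 + 6)/13 = -2*63/(13*4) = -1*63/26 = -63/26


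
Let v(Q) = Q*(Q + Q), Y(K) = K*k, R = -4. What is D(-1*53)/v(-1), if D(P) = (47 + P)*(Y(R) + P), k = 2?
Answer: 183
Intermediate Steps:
Y(K) = 2*K (Y(K) = K*2 = 2*K)
v(Q) = 2*Q² (v(Q) = Q*(2*Q) = 2*Q²)
D(P) = (-8 + P)*(47 + P) (D(P) = (47 + P)*(2*(-4) + P) = (47 + P)*(-8 + P) = (-8 + P)*(47 + P))
D(-1*53)/v(-1) = (-376 + (-1*53)² + 39*(-1*53))/((2*(-1)²)) = (-376 + (-53)² + 39*(-53))/((2*1)) = (-376 + 2809 - 2067)/2 = 366*(½) = 183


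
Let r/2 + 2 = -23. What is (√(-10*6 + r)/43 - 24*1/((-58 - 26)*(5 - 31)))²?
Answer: (43 - 91*I*√110)²/15311569 ≈ -0.059371 - 0.0053606*I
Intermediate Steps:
r = -50 (r = -4 + 2*(-23) = -4 - 46 = -50)
(√(-10*6 + r)/43 - 24*1/((-58 - 26)*(5 - 31)))² = (√(-10*6 - 50)/43 - 24*1/((-58 - 26)*(5 - 31)))² = (√(-60 - 50)*(1/43) - 24/((-84*(-26))))² = (√(-110)*(1/43) - 24/2184)² = ((I*√110)*(1/43) - 24*1/2184)² = (I*√110/43 - 1/91)² = (-1/91 + I*√110/43)²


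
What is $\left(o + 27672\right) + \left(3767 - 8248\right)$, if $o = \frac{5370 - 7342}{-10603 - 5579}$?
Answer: $\frac{6470323}{279} \approx 23191.0$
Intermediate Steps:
$o = \frac{34}{279}$ ($o = - \frac{1972}{-16182} = \left(-1972\right) \left(- \frac{1}{16182}\right) = \frac{34}{279} \approx 0.12186$)
$\left(o + 27672\right) + \left(3767 - 8248\right) = \left(\frac{34}{279} + 27672\right) + \left(3767 - 8248\right) = \frac{7720522}{279} - 4481 = \frac{6470323}{279}$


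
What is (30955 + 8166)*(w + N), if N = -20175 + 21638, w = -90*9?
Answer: 25546013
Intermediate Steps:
w = -810
N = 1463
(30955 + 8166)*(w + N) = (30955 + 8166)*(-810 + 1463) = 39121*653 = 25546013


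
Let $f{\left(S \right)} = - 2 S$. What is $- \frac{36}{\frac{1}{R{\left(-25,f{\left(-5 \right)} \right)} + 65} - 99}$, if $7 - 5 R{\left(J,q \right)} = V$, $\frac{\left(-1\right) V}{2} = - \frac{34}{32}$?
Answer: $\frac{95004}{261221} \approx 0.36369$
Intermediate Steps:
$V = \frac{17}{8}$ ($V = - 2 \left(- \frac{34}{32}\right) = - 2 \left(\left(-34\right) \frac{1}{32}\right) = \left(-2\right) \left(- \frac{17}{16}\right) = \frac{17}{8} \approx 2.125$)
$R{\left(J,q \right)} = \frac{39}{40}$ ($R{\left(J,q \right)} = \frac{7}{5} - \frac{17}{40} = \frac{39}{40}$)
$- \frac{36}{\frac{1}{R{\left(-25,f{\left(-5 \right)} \right)} + 65} - 99} = - \frac{36}{\frac{1}{\frac{39}{40} + 65} - 99} = - \frac{36}{\frac{1}{\frac{2639}{40}} - 99} = - \frac{36}{\frac{40}{2639} - 99} = - \frac{36}{- \frac{261221}{2639}} = \left(-36\right) \left(- \frac{2639}{261221}\right) = \frac{95004}{261221}$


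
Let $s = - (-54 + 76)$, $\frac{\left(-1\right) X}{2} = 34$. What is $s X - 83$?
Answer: $1413$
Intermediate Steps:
$X = -68$ ($X = \left(-2\right) 34 = -68$)
$s = -22$ ($s = \left(-1\right) 22 = -22$)
$s X - 83 = \left(-22\right) \left(-68\right) - 83 = 1496 - 83 = 1413$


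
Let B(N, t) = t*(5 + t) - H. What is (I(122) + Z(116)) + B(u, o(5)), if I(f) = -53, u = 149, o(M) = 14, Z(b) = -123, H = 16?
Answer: 74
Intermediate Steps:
B(N, t) = -16 + t*(5 + t) (B(N, t) = t*(5 + t) - 1*16 = t*(5 + t) - 16 = -16 + t*(5 + t))
(I(122) + Z(116)) + B(u, o(5)) = (-53 - 123) + (-16 + 14² + 5*14) = -176 + (-16 + 196 + 70) = -176 + 250 = 74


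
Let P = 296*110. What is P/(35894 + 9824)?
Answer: 16280/22859 ≈ 0.71219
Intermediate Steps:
P = 32560
P/(35894 + 9824) = 32560/(35894 + 9824) = 32560/45718 = 32560*(1/45718) = 16280/22859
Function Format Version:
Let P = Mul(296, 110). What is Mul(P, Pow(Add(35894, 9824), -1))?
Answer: Rational(16280, 22859) ≈ 0.71219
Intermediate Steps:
P = 32560
Mul(P, Pow(Add(35894, 9824), -1)) = Mul(32560, Pow(Add(35894, 9824), -1)) = Mul(32560, Pow(45718, -1)) = Mul(32560, Rational(1, 45718)) = Rational(16280, 22859)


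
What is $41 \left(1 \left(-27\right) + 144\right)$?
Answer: $4797$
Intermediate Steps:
$41 \left(1 \left(-27\right) + 144\right) = 41 \left(-27 + 144\right) = 41 \cdot 117 = 4797$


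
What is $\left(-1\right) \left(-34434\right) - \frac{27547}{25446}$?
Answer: $\frac{876180017}{25446} \approx 34433.0$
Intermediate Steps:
$\left(-1\right) \left(-34434\right) - \frac{27547}{25446} = 34434 - \frac{27547}{25446} = \frac{876180017}{25446}$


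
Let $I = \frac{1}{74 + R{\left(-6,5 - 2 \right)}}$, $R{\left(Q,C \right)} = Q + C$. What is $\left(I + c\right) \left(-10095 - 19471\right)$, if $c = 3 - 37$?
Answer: $\frac{71342758}{71} \approx 1.0048 \cdot 10^{6}$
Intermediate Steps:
$c = -34$ ($c = 3 - 37 = -34$)
$R{\left(Q,C \right)} = C + Q$
$I = \frac{1}{71}$ ($I = \frac{1}{74 + \left(\left(5 - 2\right) - 6\right)} = \frac{1}{74 + \left(3 - 6\right)} = \frac{1}{74 - 3} = \frac{1}{71} \approx 0.014085$)
$\left(I + c\right) \left(-10095 - 19471\right) = \left(\frac{1}{71} - 34\right) \left(-10095 - 19471\right) = \left(- \frac{2413}{71}\right) \left(-29566\right) = \frac{71342758}{71}$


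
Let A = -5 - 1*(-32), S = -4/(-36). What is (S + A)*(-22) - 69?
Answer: -5989/9 ≈ -665.44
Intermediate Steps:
S = ⅑ (S = -4*(-1/36) = ⅑ ≈ 0.11111)
A = 27 (A = -5 + 32 = 27)
(S + A)*(-22) - 69 = (⅑ + 27)*(-22) - 69 = (244/9)*(-22) - 69 = -5368/9 - 69 = -5989/9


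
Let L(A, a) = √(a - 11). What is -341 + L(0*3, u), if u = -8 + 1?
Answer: -341 + 3*I*√2 ≈ -341.0 + 4.2426*I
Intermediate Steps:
u = -7
L(A, a) = √(-11 + a)
-341 + L(0*3, u) = -341 + √(-11 - 7) = -341 + √(-18) = -341 + 3*I*√2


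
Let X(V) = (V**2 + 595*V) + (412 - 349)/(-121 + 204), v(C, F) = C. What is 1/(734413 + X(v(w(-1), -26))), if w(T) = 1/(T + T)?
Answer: 332/243726681 ≈ 1.3622e-6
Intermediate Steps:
w(T) = 1/(2*T)
X(V) = 63/83 + V**2 + 595*V (X(V) = (V**2 + 595*V) + 63/83 = 63/83 + V**2 + 595*V)
1/(734413 + X(v(w(-1), -26))) = 1/(734413 + (63/83 + ((1/2)/(-1))**2 + 595*((1/2)/(-1)))) = 1/(734413 + (63/83 + ((1/2)*(-1))**2 + 595*((1/2)*(-1)))) = 1/(734413 + (63/83 + (-1/2)**2 + 595*(-1/2))) = 1/(734413 + (63/83 + 1/4 - 595/2)) = 1/(734413 - 98435/332) = 1/(243726681/332) = 332/243726681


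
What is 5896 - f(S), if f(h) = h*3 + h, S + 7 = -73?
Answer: 6216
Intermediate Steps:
S = -80 (S = -7 - 73 = -80)
f(h) = 4*h (f(h) = 3*h + h = 4*h)
5896 - f(S) = 5896 - 4*(-80) = 5896 - 1*(-320) = 5896 + 320 = 6216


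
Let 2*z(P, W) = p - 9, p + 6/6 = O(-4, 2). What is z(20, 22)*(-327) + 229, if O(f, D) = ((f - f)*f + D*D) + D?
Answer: 883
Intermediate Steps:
O(f, D) = D + D² (O(f, D) = (0*f + D²) + D = (0 + D²) + D = D² + D = D + D²)
p = 5 (p = -1 + 2*(1 + 2) = -1 + 2*3 = -1 + 6 = 5)
z(P, W) = -2 (z(P, W) = (5 - 9)/2 = (½)*(-4) = -2)
z(20, 22)*(-327) + 229 = -2*(-327) + 229 = 654 + 229 = 883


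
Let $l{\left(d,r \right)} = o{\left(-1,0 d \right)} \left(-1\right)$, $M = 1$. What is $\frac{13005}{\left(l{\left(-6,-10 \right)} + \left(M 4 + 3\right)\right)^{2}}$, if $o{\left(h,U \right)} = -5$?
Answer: $\frac{1445}{16} \approx 90.313$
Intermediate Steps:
$l{\left(d,r \right)} = 5$ ($l{\left(d,r \right)} = \left(-5\right) \left(-1\right) = 5$)
$\frac{13005}{\left(l{\left(-6,-10 \right)} + \left(M 4 + 3\right)\right)^{2}} = \frac{13005}{\left(5 + \left(1 \cdot 4 + 3\right)\right)^{2}} = \frac{13005}{\left(5 + \left(4 + 3\right)\right)^{2}} = \frac{13005}{\left(5 + 7\right)^{2}} = \frac{13005}{12^{2}} = \frac{13005}{144} = 13005 \cdot \frac{1}{144} = \frac{1445}{16}$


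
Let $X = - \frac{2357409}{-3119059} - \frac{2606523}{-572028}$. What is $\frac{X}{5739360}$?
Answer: $\frac{3159467659103}{3413367815890074240} \approx 9.2562 \cdot 10^{-7}$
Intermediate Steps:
$X = \frac{3159467659103}{594729693884}$ ($X = \left(-2357409\right) \left(- \frac{1}{3119059}\right) - - \frac{868841}{190676} = \frac{2357409}{3119059} + \frac{868841}{190676} = \frac{3159467659103}{594729693884} \approx 5.3124$)
$\frac{X}{5739360} = \frac{3159467659103}{594729693884 \cdot 5739360} = \frac{3159467659103}{594729693884} \cdot \frac{1}{5739360} = \frac{3159467659103}{3413367815890074240}$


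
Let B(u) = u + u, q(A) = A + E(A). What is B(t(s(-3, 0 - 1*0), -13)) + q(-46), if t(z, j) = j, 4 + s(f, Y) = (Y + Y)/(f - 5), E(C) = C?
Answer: -118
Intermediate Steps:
s(f, Y) = -4 + 2*Y/(-5 + f) (s(f, Y) = -4 + (Y + Y)/(f - 5) = -4 + (2*Y)/(-5 + f) = -4 + 2*Y/(-5 + f))
q(A) = 2*A (q(A) = A + A = 2*A)
B(u) = 2*u
B(t(s(-3, 0 - 1*0), -13)) + q(-46) = 2*(-13) + 2*(-46) = -26 - 92 = -118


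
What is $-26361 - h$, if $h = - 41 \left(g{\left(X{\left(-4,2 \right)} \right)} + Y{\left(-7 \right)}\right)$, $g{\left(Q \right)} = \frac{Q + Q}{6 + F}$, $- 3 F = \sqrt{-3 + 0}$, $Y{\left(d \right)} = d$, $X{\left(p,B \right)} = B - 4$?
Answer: $- \frac{2907584}{109} - \frac{164 i \sqrt{3}}{109} \approx -26675.0 - 2.606 i$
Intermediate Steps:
$X{\left(p,B \right)} = -4 + B$
$F = - \frac{i \sqrt{3}}{3}$ ($F = - \frac{\sqrt{-3 + 0}}{3} = - \frac{\sqrt{-3}}{3} = - \frac{i \sqrt{3}}{3} \approx - 0.57735 i$)
$g{\left(Q \right)} = \frac{2 Q}{6 - \frac{i \sqrt{3}}{3}}$ ($g{\left(Q \right)} = \frac{Q + Q}{6 - \frac{i \sqrt{3}}{3}} = \frac{2 Q}{6 - \frac{i \sqrt{3}}{3}}$)
$h = \frac{34235}{109} + \frac{164 i \sqrt{3}}{109}$ ($h = - 41 \left(\left(\frac{36 \left(-4 + 2\right)}{109} + \frac{2 i \left(-4 + 2\right) \sqrt{3}}{109}\right) - 7\right) = - 41 \left(\left(\frac{36}{109} \left(-2\right) + \frac{2}{109} i \left(-2\right) \sqrt{3}\right) - 7\right) = - 41 \left(\left(- \frac{72}{109} - \frac{4 i \sqrt{3}}{109}\right) - 7\right) = - 41 \left(- \frac{835}{109} - \frac{4 i \sqrt{3}}{109}\right) = \frac{34235}{109} + \frac{164 i \sqrt{3}}{109} \approx 314.08 + 2.606 i$)
$-26361 - h = -26361 - \left(\frac{34235}{109} + \frac{164 i \sqrt{3}}{109}\right) = - \frac{2907584}{109} - \frac{164 i \sqrt{3}}{109}$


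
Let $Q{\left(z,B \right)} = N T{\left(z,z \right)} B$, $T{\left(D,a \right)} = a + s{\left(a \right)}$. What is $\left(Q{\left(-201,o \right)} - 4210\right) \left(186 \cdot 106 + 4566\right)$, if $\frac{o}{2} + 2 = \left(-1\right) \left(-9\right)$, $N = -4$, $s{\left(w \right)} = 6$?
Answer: $162932220$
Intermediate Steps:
$T{\left(D,a \right)} = 6 + a$ ($T{\left(D,a \right)} = a + 6 = 6 + a$)
$o = 14$ ($o = -4 + 2 \left(\left(-1\right) \left(-9\right)\right) = -4 + 2 \cdot 9 = -4 + 18 = 14$)
$Q{\left(z,B \right)} = - 4 B \left(6 + z\right)$ ($Q{\left(z,B \right)} = - 4 \left(6 + z\right) B = - 4 B \left(6 + z\right)$)
$\left(Q{\left(-201,o \right)} - 4210\right) \left(186 \cdot 106 + 4566\right) = \left(\left(-4\right) 14 \left(6 - 201\right) - 4210\right) \left(186 \cdot 106 + 4566\right) = \left(\left(-4\right) 14 \left(-195\right) - 4210\right) \left(19716 + 4566\right) = \left(10920 - 4210\right) 24282 = 6710 \cdot 24282 = 162932220$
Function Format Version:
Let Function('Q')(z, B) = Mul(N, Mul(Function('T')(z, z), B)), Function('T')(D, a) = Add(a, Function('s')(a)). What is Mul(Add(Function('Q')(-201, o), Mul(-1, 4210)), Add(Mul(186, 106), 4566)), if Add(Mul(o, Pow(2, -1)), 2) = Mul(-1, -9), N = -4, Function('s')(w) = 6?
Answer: 162932220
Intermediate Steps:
Function('T')(D, a) = Add(6, a) (Function('T')(D, a) = Add(a, 6) = Add(6, a))
o = 14 (o = Add(-4, Mul(2, Mul(-1, -9))) = Add(-4, Mul(2, 9)) = Add(-4, 18) = 14)
Function('Q')(z, B) = Mul(-4, B, Add(6, z)) (Function('Q')(z, B) = Mul(-4, Mul(Add(6, z), B)) = Mul(-4, Mul(B, Add(6, z))) = Mul(-4, B, Add(6, z)))
Mul(Add(Function('Q')(-201, o), Mul(-1, 4210)), Add(Mul(186, 106), 4566)) = Mul(Add(Mul(-4, 14, Add(6, -201)), Mul(-1, 4210)), Add(Mul(186, 106), 4566)) = Mul(Add(Mul(-4, 14, -195), -4210), Add(19716, 4566)) = Mul(Add(10920, -4210), 24282) = Mul(6710, 24282) = 162932220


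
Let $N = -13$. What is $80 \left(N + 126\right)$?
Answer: $9040$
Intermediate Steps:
$80 \left(N + 126\right) = 80 \left(-13 + 126\right) = 80 \cdot 113 = 9040$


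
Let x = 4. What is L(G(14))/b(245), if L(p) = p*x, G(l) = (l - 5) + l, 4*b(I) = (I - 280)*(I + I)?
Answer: -184/8575 ≈ -0.021458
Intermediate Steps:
b(I) = I*(-280 + I)/2 (b(I) = ((I - 280)*(I + I))/4 = ((-280 + I)*(2*I))/4 = (2*I*(-280 + I))/4 = I*(-280 + I)/2)
G(l) = -5 + 2*l (G(l) = (-5 + l) + l = -5 + 2*l)
L(p) = 4*p (L(p) = p*4 = 4*p)
L(G(14))/b(245) = (4*(-5 + 2*14))/(((½)*245*(-280 + 245))) = (4*(-5 + 28))/(((½)*245*(-35))) = (4*23)/(-8575/2) = 92*(-2/8575) = -184/8575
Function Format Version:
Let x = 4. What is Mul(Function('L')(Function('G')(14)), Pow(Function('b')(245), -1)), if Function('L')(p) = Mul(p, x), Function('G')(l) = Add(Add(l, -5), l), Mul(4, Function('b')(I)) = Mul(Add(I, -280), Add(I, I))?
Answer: Rational(-184, 8575) ≈ -0.021458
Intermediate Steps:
Function('b')(I) = Mul(Rational(1, 2), I, Add(-280, I)) (Function('b')(I) = Mul(Rational(1, 4), Mul(Add(I, -280), Add(I, I))) = Mul(Rational(1, 4), Mul(Add(-280, I), Mul(2, I))) = Mul(Rational(1, 4), Mul(2, I, Add(-280, I))) = Mul(Rational(1, 2), I, Add(-280, I)))
Function('G')(l) = Add(-5, Mul(2, l)) (Function('G')(l) = Add(Add(-5, l), l) = Add(-5, Mul(2, l)))
Function('L')(p) = Mul(4, p) (Function('L')(p) = Mul(p, 4) = Mul(4, p))
Mul(Function('L')(Function('G')(14)), Pow(Function('b')(245), -1)) = Mul(Mul(4, Add(-5, Mul(2, 14))), Pow(Mul(Rational(1, 2), 245, Add(-280, 245)), -1)) = Mul(Mul(4, Add(-5, 28)), Pow(Mul(Rational(1, 2), 245, -35), -1)) = Mul(Mul(4, 23), Pow(Rational(-8575, 2), -1)) = Mul(92, Rational(-2, 8575)) = Rational(-184, 8575)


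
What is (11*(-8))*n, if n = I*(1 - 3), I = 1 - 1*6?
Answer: -880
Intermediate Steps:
I = -5 (I = 1 - 6 = -5)
n = 10 (n = -5*(1 - 3) = -5*(-2) = 10)
(11*(-8))*n = (11*(-8))*10 = -88*10 = -880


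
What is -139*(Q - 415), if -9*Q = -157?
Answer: 497342/9 ≈ 55260.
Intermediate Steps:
Q = 157/9 (Q = -⅑*(-157) = 157/9 ≈ 17.444)
-139*(Q - 415) = -139*(157/9 - 415) = -139*(-3578/9) = 497342/9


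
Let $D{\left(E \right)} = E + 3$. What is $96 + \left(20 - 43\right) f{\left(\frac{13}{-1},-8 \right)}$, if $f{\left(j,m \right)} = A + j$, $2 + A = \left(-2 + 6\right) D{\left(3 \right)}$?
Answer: $-111$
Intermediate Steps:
$D{\left(E \right)} = 3 + E$
$A = 22$ ($A = -2 + \left(-2 + 6\right) \left(3 + 3\right) = -2 + 4 \cdot 6 = -2 + 24 = 22$)
$f{\left(j,m \right)} = 22 + j$
$96 + \left(20 - 43\right) f{\left(\frac{13}{-1},-8 \right)} = 96 + \left(20 - 43\right) \left(22 + \frac{13}{-1}\right) = 96 + \left(20 - 43\right) \left(22 + 13 \left(-1\right)\right) = 96 - 23 \left(22 - 13\right) = 96 - 207 = -111$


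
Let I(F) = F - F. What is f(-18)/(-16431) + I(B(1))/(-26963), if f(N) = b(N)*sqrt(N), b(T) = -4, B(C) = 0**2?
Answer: 4*I*sqrt(2)/5477 ≈ 0.0010328*I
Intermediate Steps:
B(C) = 0
I(F) = 0
f(N) = -4*sqrt(N)
f(-18)/(-16431) + I(B(1))/(-26963) = -12*I*sqrt(2)/(-16431) + 0/(-26963) = -12*I*sqrt(2)*(-1/16431) + 0*(-1/26963) = -12*I*sqrt(2)*(-1/16431) + 0 = 4*I*sqrt(2)/5477 + 0 = 4*I*sqrt(2)/5477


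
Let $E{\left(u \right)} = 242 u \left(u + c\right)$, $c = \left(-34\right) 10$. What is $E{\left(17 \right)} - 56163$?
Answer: $-1384985$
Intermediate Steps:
$c = -340$
$E{\left(u \right)} = 242 u \left(-340 + u\right)$ ($E{\left(u \right)} = 242 u \left(u - 340\right) = 242 u \left(-340 + u\right)$)
$E{\left(17 \right)} - 56163 = 242 \cdot 17 \left(-340 + 17\right) - 56163 = 242 \cdot 17 \left(-323\right) - 56163 = -1328822 - 56163 = -1384985$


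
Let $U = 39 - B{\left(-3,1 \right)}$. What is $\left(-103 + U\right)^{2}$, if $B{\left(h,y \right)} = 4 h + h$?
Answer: $2401$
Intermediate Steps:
$B{\left(h,y \right)} = 5 h$
$U = 54$ ($U = 39 - 5 \left(-3\right) = 39 - -15 = 39 + 15 = 54$)
$\left(-103 + U\right)^{2} = \left(-103 + 54\right)^{2} = \left(-49\right)^{2} = 2401$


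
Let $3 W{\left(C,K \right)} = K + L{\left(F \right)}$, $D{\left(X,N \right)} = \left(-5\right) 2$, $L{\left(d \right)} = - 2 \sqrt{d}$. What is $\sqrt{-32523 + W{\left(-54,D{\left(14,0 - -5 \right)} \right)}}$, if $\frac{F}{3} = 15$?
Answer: $\frac{\sqrt{-292737 - 18 \sqrt{5}}}{3} \approx 180.36 i$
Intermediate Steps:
$F = 45$ ($F = 3 \cdot 15 = 45$)
$D{\left(X,N \right)} = -10$
$W{\left(C,K \right)} = - 2 \sqrt{5} + \frac{K}{3}$ ($W{\left(C,K \right)} = \frac{K - 2 \sqrt{45}}{3} = \frac{K - 2 \cdot 3 \sqrt{5}}{3} = \frac{K - 6 \sqrt{5}}{3} = - 2 \sqrt{5} + \frac{K}{3}$)
$\sqrt{-32523 + W{\left(-54,D{\left(14,0 - -5 \right)} \right)}} = \sqrt{-32523 + \left(- 2 \sqrt{5} + \frac{1}{3} \left(-10\right)\right)} = \sqrt{-32523 - \left(\frac{10}{3} + 2 \sqrt{5}\right)} = \sqrt{- \frac{97579}{3} - 2 \sqrt{5}}$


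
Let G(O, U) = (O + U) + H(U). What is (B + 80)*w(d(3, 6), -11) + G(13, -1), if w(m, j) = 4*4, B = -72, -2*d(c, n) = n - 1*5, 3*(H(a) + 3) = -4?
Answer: 407/3 ≈ 135.67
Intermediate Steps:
H(a) = -13/3 (H(a) = -3 + (⅓)*(-4) = -3 - 4/3 = -13/3)
d(c, n) = 5/2 - n/2 (d(c, n) = -(n - 1*5)/2 = -(n - 5)/2 = -(-5 + n)/2 = 5/2 - n/2)
G(O, U) = -13/3 + O + U (G(O, U) = (O + U) - 13/3 = -13/3 + O + U)
w(m, j) = 16
(B + 80)*w(d(3, 6), -11) + G(13, -1) = (-72 + 80)*16 + (-13/3 + 13 - 1) = 8*16 + 23/3 = 128 + 23/3 = 407/3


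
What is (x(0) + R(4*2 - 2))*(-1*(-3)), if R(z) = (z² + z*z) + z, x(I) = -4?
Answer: 222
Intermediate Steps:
R(z) = z + 2*z² (R(z) = (z² + z²) + z = 2*z² + z = z + 2*z²)
(x(0) + R(4*2 - 2))*(-1*(-3)) = (-4 + (4*2 - 2)*(1 + 2*(4*2 - 2)))*(-1*(-3)) = (-4 + (8 - 2)*(1 + 2*(8 - 2)))*3 = (-4 + 6*(1 + 2*6))*3 = (-4 + 6*(1 + 12))*3 = (-4 + 6*13)*3 = (-4 + 78)*3 = 74*3 = 222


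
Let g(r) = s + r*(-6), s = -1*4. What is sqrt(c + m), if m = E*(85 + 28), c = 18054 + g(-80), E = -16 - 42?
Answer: 2*sqrt(2994) ≈ 109.43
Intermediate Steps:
E = -58
s = -4
g(r) = -4 - 6*r (g(r) = -4 + r*(-6) = -4 - 6*r)
c = 18530 (c = 18054 + (-4 - 6*(-80)) = 18054 + (-4 + 480) = 18054 + 476 = 18530)
m = -6554 (m = -58*(85 + 28) = -58*113 = -6554)
sqrt(c + m) = sqrt(18530 - 6554) = sqrt(11976) = 2*sqrt(2994)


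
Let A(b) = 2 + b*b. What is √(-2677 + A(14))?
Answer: I*√2479 ≈ 49.79*I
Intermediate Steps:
A(b) = 2 + b²
√(-2677 + A(14)) = √(-2677 + (2 + 14²)) = √(-2677 + (2 + 196)) = √(-2677 + 198) = √(-2479) = I*√2479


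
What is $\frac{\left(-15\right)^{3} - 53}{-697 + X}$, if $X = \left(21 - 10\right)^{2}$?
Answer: $\frac{857}{144} \approx 5.9514$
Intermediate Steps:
$X = 121$ ($X = 11^{2} = 121$)
$\frac{\left(-15\right)^{3} - 53}{-697 + X} = \frac{\left(-15\right)^{3} - 53}{-697 + 121} = \frac{-3375 - 53}{-576} = \left(-3428\right) \left(- \frac{1}{576}\right) = \frac{857}{144}$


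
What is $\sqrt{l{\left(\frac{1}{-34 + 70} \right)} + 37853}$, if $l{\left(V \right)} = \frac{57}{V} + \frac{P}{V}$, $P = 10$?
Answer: $\sqrt{40265} \approx 200.66$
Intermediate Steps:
$l{\left(V \right)} = \frac{67}{V}$ ($l{\left(V \right)} = \frac{57}{V} + \frac{10}{V} = \frac{67}{V}$)
$\sqrt{l{\left(\frac{1}{-34 + 70} \right)} + 37853} = \sqrt{\frac{67}{\frac{1}{-34 + 70}} + 37853} = \sqrt{\frac{67}{\frac{1}{36}} + 37853} = \sqrt{67 \frac{1}{\frac{1}{36}} + 37853} = \sqrt{67 \cdot 36 + 37853} = \sqrt{2412 + 37853} = \sqrt{40265}$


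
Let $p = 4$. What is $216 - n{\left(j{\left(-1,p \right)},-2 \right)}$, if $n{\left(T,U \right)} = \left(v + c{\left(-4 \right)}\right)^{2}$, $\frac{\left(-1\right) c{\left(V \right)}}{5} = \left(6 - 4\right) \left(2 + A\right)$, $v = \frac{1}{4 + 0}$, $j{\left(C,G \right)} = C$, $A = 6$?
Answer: $- \frac{98305}{16} \approx -6144.1$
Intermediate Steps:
$v = \frac{1}{4} \approx 0.25$
$c{\left(V \right)} = -80$ ($c{\left(V \right)} = - 5 \left(6 - 4\right) \left(2 + 6\right) = - 5 \cdot 2 \cdot 8 = \left(-5\right) 16 = -80$)
$n{\left(T,U \right)} = \frac{101761}{16}$ ($n{\left(T,U \right)} = \left(\frac{1}{4} - 80\right)^{2} = \left(- \frac{319}{4}\right)^{2} = \frac{101761}{16}$)
$216 - n{\left(j{\left(-1,p \right)},-2 \right)} = 216 - \frac{101761}{16} = - \frac{98305}{16}$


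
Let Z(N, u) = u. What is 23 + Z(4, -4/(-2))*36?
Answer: 95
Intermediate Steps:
23 + Z(4, -4/(-2))*36 = 23 - 4/(-2)*36 = 23 - 4*(-½)*36 = 23 + 2*36 = 23 + 72 = 95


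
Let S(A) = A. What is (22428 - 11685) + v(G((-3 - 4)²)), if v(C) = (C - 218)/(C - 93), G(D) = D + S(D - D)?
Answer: 472861/44 ≈ 10747.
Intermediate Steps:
G(D) = D (G(D) = D + (D - D) = D + 0 = D)
v(C) = (-218 + C)/(-93 + C)
(22428 - 11685) + v(G((-3 - 4)²)) = (22428 - 11685) + (-218 + (-3 - 4)²)/(-93 + (-3 - 4)²) = 10743 + (-218 + (-7)²)/(-93 + (-7)²) = 10743 + (-218 + 49)/(-93 + 49) = 10743 - 169/(-44) = 10743 - 1/44*(-169) = 10743 + 169/44 = 472861/44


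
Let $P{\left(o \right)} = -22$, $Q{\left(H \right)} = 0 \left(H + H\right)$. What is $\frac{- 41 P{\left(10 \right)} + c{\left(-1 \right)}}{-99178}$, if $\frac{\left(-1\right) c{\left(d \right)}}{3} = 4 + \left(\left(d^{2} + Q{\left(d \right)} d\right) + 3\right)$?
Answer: $- \frac{439}{49589} \approx -0.0088528$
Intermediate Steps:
$Q{\left(H \right)} = 0$ ($Q{\left(H \right)} = 0 \cdot 2 H = 0$)
$c{\left(d \right)} = -21 - 3 d^{2}$ ($c{\left(d \right)} = - 3 \left(4 + \left(\left(d^{2} + 0 d\right) + 3\right)\right) = - 3 \left(4 + \left(\left(d^{2} + 0\right) + 3\right)\right) = - 3 \left(4 + \left(d^{2} + 3\right)\right) = - 3 \left(4 + \left(3 + d^{2}\right)\right) = - 3 \left(7 + d^{2}\right) = -21 - 3 d^{2}$)
$\frac{- 41 P{\left(10 \right)} + c{\left(-1 \right)}}{-99178} = \frac{\left(-41\right) \left(-22\right) - \left(21 + 3 \left(-1\right)^{2}\right)}{-99178} = \left(902 - 24\right) \left(- \frac{1}{99178}\right) = 878 \left(- \frac{1}{99178}\right) = - \frac{439}{49589}$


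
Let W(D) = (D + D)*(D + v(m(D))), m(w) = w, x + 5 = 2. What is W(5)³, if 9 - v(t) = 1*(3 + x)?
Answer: 2744000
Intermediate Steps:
x = -3 (x = -5 + 2 = -3)
v(t) = 9 (v(t) = 9 - (3 - 3) = 9 - 0 = 9 - 1*0 = 9 + 0 = 9)
W(D) = 2*D*(9 + D) (W(D) = (D + D)*(D + 9) = (2*D)*(9 + D) = 2*D*(9 + D))
W(5)³ = (2*5*(9 + 5))³ = (2*5*14)³ = 140³ = 2744000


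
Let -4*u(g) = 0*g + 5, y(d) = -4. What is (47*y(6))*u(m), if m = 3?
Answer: 235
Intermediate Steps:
u(g) = -5/4 (u(g) = -(0*g + 5)/4 = -(0 + 5)/4 = -¼*5 = -5/4)
(47*y(6))*u(m) = (47*(-4))*(-5/4) = -188*(-5/4) = 235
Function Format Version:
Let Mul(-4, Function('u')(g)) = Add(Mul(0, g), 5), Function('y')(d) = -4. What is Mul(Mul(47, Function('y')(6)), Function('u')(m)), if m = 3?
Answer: 235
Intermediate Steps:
Function('u')(g) = Rational(-5, 4) (Function('u')(g) = Mul(Rational(-1, 4), Add(Mul(0, g), 5)) = Mul(Rational(-1, 4), Add(0, 5)) = Mul(Rational(-1, 4), 5) = Rational(-5, 4))
Mul(Mul(47, Function('y')(6)), Function('u')(m)) = Mul(Mul(47, -4), Rational(-5, 4)) = Mul(-188, Rational(-5, 4)) = 235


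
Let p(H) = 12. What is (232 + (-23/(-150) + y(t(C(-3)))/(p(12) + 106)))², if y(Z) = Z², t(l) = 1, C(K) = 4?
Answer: 1055378163856/19580625 ≈ 53899.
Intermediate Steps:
(232 + (-23/(-150) + y(t(C(-3)))/(p(12) + 106)))² = (232 + (-23/(-150) + 1²/(12 + 106)))² = (232 + (-23*(-1/150) + 1/118))² = (232 + (23/150 + 1*(1/118)))² = (232 + (23/150 + 1/118))² = (232 + 716/4425)² = (1027316/4425)² = 1055378163856/19580625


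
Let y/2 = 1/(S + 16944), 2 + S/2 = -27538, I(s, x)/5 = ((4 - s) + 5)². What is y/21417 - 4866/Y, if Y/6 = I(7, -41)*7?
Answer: -2957104088/510474195 ≈ -5.7929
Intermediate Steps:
I(s, x) = 5*(9 - s)² (I(s, x) = 5*((4 - s) + 5)² = 5*(9 - s)²)
S = -55080 (S = -4 + 2*(-27538) = -4 - 55076 = -55080)
Y = 840 (Y = 6*((5*(-9 + 7)²)*7) = 6*((5*(-2)²)*7) = 6*((5*4)*7) = 6*(20*7) = 6*140 = 840)
y = -1/19068 (y = 2/(-55080 + 16944) = 2/(-38136) = 2*(-1/38136) = -1/19068 ≈ -5.2444e-5)
y/21417 - 4866/Y = -1/19068/21417 - 4866/840 = -1/19068*1/21417 - 4866*1/840 = -1/408379356 - 811/140 = -2957104088/510474195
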